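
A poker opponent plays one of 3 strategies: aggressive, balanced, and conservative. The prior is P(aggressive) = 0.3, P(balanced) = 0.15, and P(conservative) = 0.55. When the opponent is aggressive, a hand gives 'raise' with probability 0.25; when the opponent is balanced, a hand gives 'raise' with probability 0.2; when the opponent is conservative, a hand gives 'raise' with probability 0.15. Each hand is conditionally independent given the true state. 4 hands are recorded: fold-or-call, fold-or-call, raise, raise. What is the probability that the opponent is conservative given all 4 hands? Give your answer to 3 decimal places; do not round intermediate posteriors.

0.383

Apply Bayes' rule sequentially, carrying P(conservative) forward.
After 'fold-or-call': normaliser = 0.75·0.3000 + 0.8·0.1500 + 0.85·0.5500; P(aggressive) ≈ 0.2769, P(balanced) ≈ 0.1477, P(conservative) ≈ 0.5754
After 'fold-or-call': normaliser = 0.75·0.2769 + 0.8·0.1477 + 0.85·0.5754; P(aggressive) ≈ 0.2549, P(balanced) ≈ 0.1450, P(conservative) ≈ 0.6002
After 'raise': normaliser = 0.25·0.2549 + 0.2·0.1450 + 0.15·0.6002; P(aggressive) ≈ 0.3487, P(balanced) ≈ 0.1587, P(conservative) ≈ 0.4926
After 'raise': normaliser = 0.25·0.3487 + 0.2·0.1587 + 0.15·0.4926; P(aggressive) ≈ 0.4521, P(balanced) ≈ 0.1646, P(conservative) ≈ 0.3833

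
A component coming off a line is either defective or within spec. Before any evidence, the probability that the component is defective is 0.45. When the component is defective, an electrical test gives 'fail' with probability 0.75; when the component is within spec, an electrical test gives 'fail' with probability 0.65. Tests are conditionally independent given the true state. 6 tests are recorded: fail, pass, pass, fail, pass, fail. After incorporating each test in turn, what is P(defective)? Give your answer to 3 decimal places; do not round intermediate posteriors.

After 'fail': P(defective) = 0.75·0.4500 / (0.75·0.4500 + 0.65·0.5500) ≈ 0.4856
After 'pass': P(defective) = 0.25·0.4856 / (0.25·0.4856 + 0.35·0.5144) ≈ 0.4027
After 'pass': P(defective) = 0.25·0.4027 / (0.25·0.4027 + 0.35·0.5973) ≈ 0.3251
After 'fail': P(defective) = 0.75·0.3251 / (0.75·0.3251 + 0.65·0.6749) ≈ 0.3572
After 'pass': P(defective) = 0.25·0.3572 / (0.25·0.3572 + 0.35·0.6428) ≈ 0.2842
After 'fail': P(defective) = 0.75·0.2842 / (0.75·0.2842 + 0.65·0.7158) ≈ 0.3142

0.314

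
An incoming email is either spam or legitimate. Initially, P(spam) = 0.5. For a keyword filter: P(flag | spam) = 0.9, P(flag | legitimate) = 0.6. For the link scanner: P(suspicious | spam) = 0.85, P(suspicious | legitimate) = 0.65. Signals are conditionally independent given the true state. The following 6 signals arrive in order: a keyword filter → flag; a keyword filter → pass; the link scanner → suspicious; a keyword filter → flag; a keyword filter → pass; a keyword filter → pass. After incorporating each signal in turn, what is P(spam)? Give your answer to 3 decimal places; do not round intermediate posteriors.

After a keyword filter='flag': P(spam) = 0.9·0.5000 / (0.9·0.5000 + 0.6·0.5000) ≈ 0.6000
After a keyword filter='pass': P(spam) = 0.1·0.6000 / (0.1·0.6000 + 0.4·0.4000) ≈ 0.2727
After the link scanner='suspicious': P(spam) = 0.85·0.2727 / (0.85·0.2727 + 0.65·0.7273) ≈ 0.3290
After a keyword filter='flag': P(spam) = 0.9·0.3290 / (0.9·0.3290 + 0.6·0.6710) ≈ 0.4238
After a keyword filter='pass': P(spam) = 0.1·0.4238 / (0.1·0.4238 + 0.4·0.5762) ≈ 0.1553
After a keyword filter='pass': P(spam) = 0.1·0.1553 / (0.1·0.1553 + 0.4·0.8447) ≈ 0.0440

0.044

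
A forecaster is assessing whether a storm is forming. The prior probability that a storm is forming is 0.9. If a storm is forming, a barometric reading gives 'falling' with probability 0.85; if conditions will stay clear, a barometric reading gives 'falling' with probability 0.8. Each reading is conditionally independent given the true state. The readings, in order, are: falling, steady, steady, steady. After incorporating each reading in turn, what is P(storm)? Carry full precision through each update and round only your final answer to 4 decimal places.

0.8014

After 'falling': P(storm) = 0.85·0.9000 / (0.85·0.9000 + 0.8·0.1000) ≈ 0.9053
After 'steady': P(storm) = 0.15·0.9053 / (0.15·0.9053 + 0.2·0.0947) ≈ 0.8776
After 'steady': P(storm) = 0.15·0.8776 / (0.15·0.8776 + 0.2·0.1224) ≈ 0.8432
After 'steady': P(storm) = 0.15·0.8432 / (0.15·0.8432 + 0.2·0.1568) ≈ 0.8014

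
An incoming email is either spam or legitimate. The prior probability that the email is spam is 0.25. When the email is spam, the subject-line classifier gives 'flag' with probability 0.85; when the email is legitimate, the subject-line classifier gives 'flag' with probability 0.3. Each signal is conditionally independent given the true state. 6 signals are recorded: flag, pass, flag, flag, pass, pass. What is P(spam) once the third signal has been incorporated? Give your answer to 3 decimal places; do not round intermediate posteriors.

Apply Bayes' rule sequentially, carrying P(spam) forward.
After 'flag': P(spam) = 0.85·0.2500 / (0.85·0.2500 + 0.3·0.7500) ≈ 0.4857
After 'pass': P(spam) = 0.15·0.4857 / (0.15·0.4857 + 0.7·0.5143) ≈ 0.1683
After 'flag': P(spam) = 0.85·0.1683 / (0.85·0.1683 + 0.3·0.8317) ≈ 0.3644

0.364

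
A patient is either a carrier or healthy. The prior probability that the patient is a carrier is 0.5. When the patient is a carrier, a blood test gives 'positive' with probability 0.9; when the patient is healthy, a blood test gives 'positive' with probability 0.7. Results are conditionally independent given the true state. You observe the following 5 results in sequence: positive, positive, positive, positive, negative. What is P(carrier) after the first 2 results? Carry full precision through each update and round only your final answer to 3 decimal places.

0.623

After 'positive': P(carrier) = 0.9·0.5000 / (0.9·0.5000 + 0.7·0.5000) ≈ 0.5625
After 'positive': P(carrier) = 0.9·0.5625 / (0.9·0.5625 + 0.7·0.4375) ≈ 0.6231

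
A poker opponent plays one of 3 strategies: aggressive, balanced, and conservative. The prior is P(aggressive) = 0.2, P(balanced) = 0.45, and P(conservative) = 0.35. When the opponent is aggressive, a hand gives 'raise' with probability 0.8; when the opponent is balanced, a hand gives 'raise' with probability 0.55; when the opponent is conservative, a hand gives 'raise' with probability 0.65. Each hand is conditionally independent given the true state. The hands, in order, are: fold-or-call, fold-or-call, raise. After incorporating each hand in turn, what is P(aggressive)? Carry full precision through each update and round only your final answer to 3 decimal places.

0.076

Apply Bayes' rule sequentially, carrying P(aggressive) forward.
After 'fold-or-call': normaliser = 0.2·0.2000 + 0.45·0.4500 + 0.35·0.3500; P(aggressive) ≈ 0.1096, P(balanced) ≈ 0.5548, P(conservative) ≈ 0.3356
After 'fold-or-call': normaliser = 0.2·0.1096 + 0.45·0.5548 + 0.35·0.3356; P(aggressive) ≈ 0.0563, P(balanced) ≈ 0.6417, P(conservative) ≈ 0.3019
After 'raise': normaliser = 0.8·0.0563 + 0.55·0.6417 + 0.65·0.3019; P(aggressive) ≈ 0.0758, P(balanced) ≈ 0.5939, P(conservative) ≈ 0.3302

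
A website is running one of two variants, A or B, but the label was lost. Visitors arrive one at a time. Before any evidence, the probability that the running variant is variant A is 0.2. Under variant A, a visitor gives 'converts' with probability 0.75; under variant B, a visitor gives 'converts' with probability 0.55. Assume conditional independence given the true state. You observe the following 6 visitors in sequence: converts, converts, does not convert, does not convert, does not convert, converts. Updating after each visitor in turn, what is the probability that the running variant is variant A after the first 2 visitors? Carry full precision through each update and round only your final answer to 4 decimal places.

After 'converts': P(A) = 0.75·0.2000 / (0.75·0.2000 + 0.55·0.8000) ≈ 0.2542
After 'converts': P(A) = 0.75·0.2542 / (0.75·0.2542 + 0.55·0.7458) ≈ 0.3173

0.3173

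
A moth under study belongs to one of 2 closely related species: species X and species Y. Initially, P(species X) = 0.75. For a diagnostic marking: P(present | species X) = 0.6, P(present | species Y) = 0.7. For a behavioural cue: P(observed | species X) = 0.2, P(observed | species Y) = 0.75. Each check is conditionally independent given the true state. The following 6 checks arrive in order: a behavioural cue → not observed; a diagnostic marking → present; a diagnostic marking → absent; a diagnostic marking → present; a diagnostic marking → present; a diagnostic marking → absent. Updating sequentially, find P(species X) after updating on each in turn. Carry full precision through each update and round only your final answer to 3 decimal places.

After a behavioural cue='not observed': P(species X) = 0.8·0.7500 / (0.8·0.7500 + 0.25·0.2500) ≈ 0.9057
After a diagnostic marking='present': P(species X) = 0.6·0.9057 / (0.6·0.9057 + 0.7·0.0943) ≈ 0.8916
After a diagnostic marking='absent': P(species X) = 0.4·0.8916 / (0.4·0.8916 + 0.3·0.1084) ≈ 0.9165
After a diagnostic marking='present': P(species X) = 0.6·0.9165 / (0.6·0.9165 + 0.7·0.0835) ≈ 0.9039
After a diagnostic marking='present': P(species X) = 0.6·0.9039 / (0.6·0.9039 + 0.7·0.0961) ≈ 0.8896
After a diagnostic marking='absent': P(species X) = 0.4·0.8896 / (0.4·0.8896 + 0.3·0.1104) ≈ 0.9149

0.915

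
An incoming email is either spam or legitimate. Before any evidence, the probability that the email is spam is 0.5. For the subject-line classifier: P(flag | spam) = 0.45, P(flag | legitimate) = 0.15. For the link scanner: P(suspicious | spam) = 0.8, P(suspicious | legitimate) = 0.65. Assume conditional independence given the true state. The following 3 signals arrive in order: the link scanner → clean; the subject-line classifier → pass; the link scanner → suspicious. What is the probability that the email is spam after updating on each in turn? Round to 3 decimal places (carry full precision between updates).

After the link scanner='clean': P(spam) = 0.2·0.5000 / (0.2·0.5000 + 0.35·0.5000) ≈ 0.3636
After the subject-line classifier='pass': P(spam) = 0.55·0.3636 / (0.55·0.3636 + 0.85·0.6364) ≈ 0.2699
After the link scanner='suspicious': P(spam) = 0.8·0.2699 / (0.8·0.2699 + 0.65·0.7301) ≈ 0.3127

0.313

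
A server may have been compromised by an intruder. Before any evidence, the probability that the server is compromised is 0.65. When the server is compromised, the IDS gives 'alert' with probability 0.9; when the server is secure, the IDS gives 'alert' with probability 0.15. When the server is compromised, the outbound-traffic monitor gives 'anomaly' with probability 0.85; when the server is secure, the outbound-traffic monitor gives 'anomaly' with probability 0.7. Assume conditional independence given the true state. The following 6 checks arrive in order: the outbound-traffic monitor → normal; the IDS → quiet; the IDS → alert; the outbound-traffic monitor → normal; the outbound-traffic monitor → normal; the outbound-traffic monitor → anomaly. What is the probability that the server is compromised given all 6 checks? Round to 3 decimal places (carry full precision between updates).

0.166

After the outbound-traffic monitor='normal': P(compromised) = 0.15·0.6500 / (0.15·0.6500 + 0.3·0.3500) ≈ 0.4815
After the IDS='quiet': P(compromised) = 0.1·0.4815 / (0.1·0.4815 + 0.85·0.5185) ≈ 0.0985
After the IDS='alert': P(compromised) = 0.9·0.0985 / (0.9·0.0985 + 0.15·0.9015) ≈ 0.3959
After the outbound-traffic monitor='normal': P(compromised) = 0.15·0.3959 / (0.15·0.3959 + 0.3·0.6041) ≈ 0.2468
After the outbound-traffic monitor='normal': P(compromised) = 0.15·0.2468 / (0.15·0.2468 + 0.3·0.7532) ≈ 0.1408
After the outbound-traffic monitor='anomaly': P(compromised) = 0.85·0.1408 / (0.85·0.1408 + 0.7·0.8592) ≈ 0.1660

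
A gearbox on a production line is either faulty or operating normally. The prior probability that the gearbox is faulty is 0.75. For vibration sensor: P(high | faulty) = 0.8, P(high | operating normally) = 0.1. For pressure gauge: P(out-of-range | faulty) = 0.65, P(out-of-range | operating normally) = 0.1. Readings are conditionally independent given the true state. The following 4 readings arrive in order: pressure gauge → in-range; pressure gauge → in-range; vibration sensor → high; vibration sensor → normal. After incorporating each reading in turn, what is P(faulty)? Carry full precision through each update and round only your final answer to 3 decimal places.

Apply Bayes' rule sequentially, carrying P(faulty) forward.
After pressure gauge='in-range': P(faulty) = 0.35·0.7500 / (0.35·0.7500 + 0.9·0.2500) ≈ 0.5385
After pressure gauge='in-range': P(faulty) = 0.35·0.5385 / (0.35·0.5385 + 0.9·0.4615) ≈ 0.3121
After vibration sensor='high': P(faulty) = 0.8·0.3121 / (0.8·0.3121 + 0.1·0.6879) ≈ 0.7840
After vibration sensor='normal': P(faulty) = 0.2·0.7840 / (0.2·0.7840 + 0.9·0.2160) ≈ 0.4465

0.446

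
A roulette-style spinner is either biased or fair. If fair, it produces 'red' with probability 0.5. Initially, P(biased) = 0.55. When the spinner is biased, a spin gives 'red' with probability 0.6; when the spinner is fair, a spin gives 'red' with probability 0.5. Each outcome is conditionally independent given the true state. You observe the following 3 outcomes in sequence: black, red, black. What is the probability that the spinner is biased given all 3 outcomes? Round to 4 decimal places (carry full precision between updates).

After 'black': P(biased) = 0.4·0.5500 / (0.4·0.5500 + 0.5·0.4500) ≈ 0.4944
After 'red': P(biased) = 0.6·0.4944 / (0.6·0.4944 + 0.5·0.5056) ≈ 0.5399
After 'black': P(biased) = 0.4·0.5399 / (0.4·0.5399 + 0.5·0.4601) ≈ 0.4842

0.4842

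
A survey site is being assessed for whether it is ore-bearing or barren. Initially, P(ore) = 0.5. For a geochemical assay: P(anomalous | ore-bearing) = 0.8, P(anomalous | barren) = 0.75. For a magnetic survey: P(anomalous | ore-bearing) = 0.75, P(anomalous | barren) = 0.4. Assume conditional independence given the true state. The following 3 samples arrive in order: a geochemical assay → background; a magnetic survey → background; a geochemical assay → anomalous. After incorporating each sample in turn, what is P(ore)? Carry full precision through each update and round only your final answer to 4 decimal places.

After a geochemical assay='background': P(ore) = 0.2·0.5000 / (0.2·0.5000 + 0.25·0.5000) ≈ 0.4444
After a magnetic survey='background': P(ore) = 0.25·0.4444 / (0.25·0.4444 + 0.6·0.5556) ≈ 0.2500
After a geochemical assay='anomalous': P(ore) = 0.8·0.2500 / (0.8·0.2500 + 0.75·0.7500) ≈ 0.2623

0.2623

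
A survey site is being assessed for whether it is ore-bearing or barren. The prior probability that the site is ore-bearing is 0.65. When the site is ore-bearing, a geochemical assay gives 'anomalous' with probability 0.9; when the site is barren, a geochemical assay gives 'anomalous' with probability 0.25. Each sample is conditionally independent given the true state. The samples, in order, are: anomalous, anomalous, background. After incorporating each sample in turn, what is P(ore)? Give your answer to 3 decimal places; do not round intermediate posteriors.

0.762

Apply Bayes' rule sequentially, carrying P(ore) forward.
After 'anomalous': P(ore) = 0.9·0.6500 / (0.9·0.6500 + 0.25·0.3500) ≈ 0.8699
After 'anomalous': P(ore) = 0.9·0.8699 / (0.9·0.8699 + 0.25·0.1301) ≈ 0.9601
After 'background': P(ore) = 0.1·0.9601 / (0.1·0.9601 + 0.75·0.0399) ≈ 0.7624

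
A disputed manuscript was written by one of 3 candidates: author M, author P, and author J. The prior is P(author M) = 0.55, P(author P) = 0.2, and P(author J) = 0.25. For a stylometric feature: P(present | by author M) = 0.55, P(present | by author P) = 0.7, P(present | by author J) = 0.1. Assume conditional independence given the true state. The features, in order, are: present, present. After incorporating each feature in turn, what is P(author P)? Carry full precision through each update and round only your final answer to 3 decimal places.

0.367

After 'present': normaliser = 0.55·0.5500 + 0.7·0.2000 + 0.1·0.2500; P(author M) ≈ 0.6471, P(author P) ≈ 0.2995, P(author J) ≈ 0.0535
After 'present': normaliser = 0.55·0.6471 + 0.7·0.2995 + 0.1·0.0535; P(author M) ≈ 0.6234, P(author P) ≈ 0.3672, P(author J) ≈ 0.0094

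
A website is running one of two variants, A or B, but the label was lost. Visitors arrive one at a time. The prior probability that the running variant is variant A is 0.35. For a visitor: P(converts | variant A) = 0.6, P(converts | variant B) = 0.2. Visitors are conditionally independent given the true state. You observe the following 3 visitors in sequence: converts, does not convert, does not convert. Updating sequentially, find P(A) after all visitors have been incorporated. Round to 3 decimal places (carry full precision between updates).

0.288

After 'converts': P(A) = 0.6·0.3500 / (0.6·0.3500 + 0.2·0.6500) ≈ 0.6176
After 'does not convert': P(A) = 0.4·0.6176 / (0.4·0.6176 + 0.8·0.3824) ≈ 0.4468
After 'does not convert': P(A) = 0.4·0.4468 / (0.4·0.4468 + 0.8·0.5532) ≈ 0.2877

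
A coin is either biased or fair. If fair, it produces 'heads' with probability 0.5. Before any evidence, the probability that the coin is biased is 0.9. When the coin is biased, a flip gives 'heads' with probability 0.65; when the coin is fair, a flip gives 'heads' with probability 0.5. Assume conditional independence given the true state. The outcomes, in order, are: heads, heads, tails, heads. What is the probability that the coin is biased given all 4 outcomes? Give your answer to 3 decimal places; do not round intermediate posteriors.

0.933

After 'heads': P(biased) = 0.65·0.9000 / (0.65·0.9000 + 0.5·0.1000) ≈ 0.9213
After 'heads': P(biased) = 0.65·0.9213 / (0.65·0.9213 + 0.5·0.0787) ≈ 0.9383
After 'tails': P(biased) = 0.35·0.9383 / (0.35·0.9383 + 0.5·0.0617) ≈ 0.9141
After 'heads': P(biased) = 0.65·0.9141 / (0.65·0.9141 + 0.5·0.0859) ≈ 0.9326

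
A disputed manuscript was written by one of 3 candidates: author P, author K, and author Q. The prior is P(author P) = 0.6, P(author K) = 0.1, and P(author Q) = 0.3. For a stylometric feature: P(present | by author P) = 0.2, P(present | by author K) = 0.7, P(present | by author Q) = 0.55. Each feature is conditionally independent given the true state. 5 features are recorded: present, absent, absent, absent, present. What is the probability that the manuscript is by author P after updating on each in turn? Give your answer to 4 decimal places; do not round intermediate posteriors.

After 'present': normaliser = 0.2·0.6000 + 0.7·0.1000 + 0.55·0.3000; P(author P) ≈ 0.3380, P(author K) ≈ 0.1972, P(author Q) ≈ 0.4648
After 'absent': normaliser = 0.8·0.3380 + 0.3·0.1972 + 0.45·0.4648; P(author P) ≈ 0.5020, P(author K) ≈ 0.1098, P(author Q) ≈ 0.3882
After 'absent': normaliser = 0.8·0.5020 + 0.3·0.1098 + 0.45·0.3882; P(author P) ≈ 0.6592, P(author K) ≈ 0.0541, P(author Q) ≈ 0.2868
After 'absent': normaliser = 0.8·0.6592 + 0.3·0.0541 + 0.45·0.2868; P(author P) ≈ 0.7840, P(author K) ≈ 0.0241, P(author Q) ≈ 0.1919
After 'present': normaliser = 0.2·0.7840 + 0.7·0.0241 + 0.55·0.1919; P(author P) ≈ 0.5616, P(author K) ≈ 0.0605, P(author Q) ≈ 0.3779

0.5616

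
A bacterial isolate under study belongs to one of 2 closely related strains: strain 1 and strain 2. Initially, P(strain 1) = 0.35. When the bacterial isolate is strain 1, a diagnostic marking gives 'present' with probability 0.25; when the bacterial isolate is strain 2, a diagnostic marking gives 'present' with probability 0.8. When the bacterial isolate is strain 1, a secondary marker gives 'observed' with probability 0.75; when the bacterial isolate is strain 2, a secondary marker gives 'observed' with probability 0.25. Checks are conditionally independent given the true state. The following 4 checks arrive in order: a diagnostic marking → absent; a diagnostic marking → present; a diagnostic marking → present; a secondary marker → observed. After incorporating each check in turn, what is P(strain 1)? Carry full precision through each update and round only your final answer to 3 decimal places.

0.372

After a diagnostic marking='absent': P(strain 1) = 0.75·0.3500 / (0.75·0.3500 + 0.2·0.6500) ≈ 0.6688
After a diagnostic marking='present': P(strain 1) = 0.25·0.6688 / (0.25·0.6688 + 0.8·0.3312) ≈ 0.3869
After a diagnostic marking='present': P(strain 1) = 0.25·0.3869 / (0.25·0.3869 + 0.8·0.6131) ≈ 0.1647
After a secondary marker='observed': P(strain 1) = 0.75·0.1647 / (0.75·0.1647 + 0.25·0.8353) ≈ 0.3717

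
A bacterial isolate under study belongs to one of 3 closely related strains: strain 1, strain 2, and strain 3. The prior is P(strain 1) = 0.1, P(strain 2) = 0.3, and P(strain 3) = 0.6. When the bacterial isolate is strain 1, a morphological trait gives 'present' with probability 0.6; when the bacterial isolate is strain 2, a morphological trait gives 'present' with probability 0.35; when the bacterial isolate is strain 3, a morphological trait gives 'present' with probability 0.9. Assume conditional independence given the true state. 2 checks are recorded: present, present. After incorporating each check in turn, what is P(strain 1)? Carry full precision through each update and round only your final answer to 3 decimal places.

After 'present': normaliser = 0.6·0.1000 + 0.35·0.3000 + 0.9·0.6000; P(strain 1) ≈ 0.0851, P(strain 2) ≈ 0.1489, P(strain 3) ≈ 0.7660
After 'present': normaliser = 0.6·0.0851 + 0.35·0.1489 + 0.9·0.7660; P(strain 1) ≈ 0.0644, P(strain 2) ≈ 0.0658, P(strain 3) ≈ 0.8698

0.064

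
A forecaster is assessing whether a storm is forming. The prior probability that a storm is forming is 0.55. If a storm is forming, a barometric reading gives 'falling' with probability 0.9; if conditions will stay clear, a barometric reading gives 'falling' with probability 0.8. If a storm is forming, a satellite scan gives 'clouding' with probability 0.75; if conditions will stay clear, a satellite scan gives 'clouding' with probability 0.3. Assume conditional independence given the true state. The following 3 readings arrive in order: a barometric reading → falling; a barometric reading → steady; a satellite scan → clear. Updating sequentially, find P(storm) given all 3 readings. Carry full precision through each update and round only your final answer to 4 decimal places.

0.1971

Each posterior becomes the prior for the next update.
After a barometric reading='falling': P(storm) = 0.9·0.5500 / (0.9·0.5500 + 0.8·0.4500) ≈ 0.5789
After a barometric reading='steady': P(storm) = 0.1·0.5789 / (0.1·0.5789 + 0.2·0.4211) ≈ 0.4074
After a satellite scan='clear': P(storm) = 0.25·0.4074 / (0.25·0.4074 + 0.7·0.5926) ≈ 0.1971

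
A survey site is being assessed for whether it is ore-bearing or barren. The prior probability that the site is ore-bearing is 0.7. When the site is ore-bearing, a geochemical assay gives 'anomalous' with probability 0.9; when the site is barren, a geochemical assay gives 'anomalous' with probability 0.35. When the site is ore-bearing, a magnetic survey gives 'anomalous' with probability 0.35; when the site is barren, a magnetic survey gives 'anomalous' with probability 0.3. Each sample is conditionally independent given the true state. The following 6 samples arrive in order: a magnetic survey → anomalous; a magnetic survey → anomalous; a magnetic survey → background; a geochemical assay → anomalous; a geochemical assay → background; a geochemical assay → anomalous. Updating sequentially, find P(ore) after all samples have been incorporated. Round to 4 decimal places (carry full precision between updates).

After a magnetic survey='anomalous': P(ore) = 0.35·0.7000 / (0.35·0.7000 + 0.3·0.3000) ≈ 0.7313
After a magnetic survey='anomalous': P(ore) = 0.35·0.7313 / (0.35·0.7313 + 0.3·0.2687) ≈ 0.7605
After a magnetic survey='background': P(ore) = 0.65·0.7605 / (0.65·0.7605 + 0.7·0.2395) ≈ 0.7468
After a geochemical assay='anomalous': P(ore) = 0.9·0.7468 / (0.9·0.7468 + 0.35·0.2532) ≈ 0.8835
After a geochemical assay='background': P(ore) = 0.1·0.8835 / (0.1·0.8835 + 0.65·0.1165) ≈ 0.5385
After a geochemical assay='anomalous': P(ore) = 0.9·0.5385 / (0.9·0.5385 + 0.35·0.4615) ≈ 0.7500

0.7500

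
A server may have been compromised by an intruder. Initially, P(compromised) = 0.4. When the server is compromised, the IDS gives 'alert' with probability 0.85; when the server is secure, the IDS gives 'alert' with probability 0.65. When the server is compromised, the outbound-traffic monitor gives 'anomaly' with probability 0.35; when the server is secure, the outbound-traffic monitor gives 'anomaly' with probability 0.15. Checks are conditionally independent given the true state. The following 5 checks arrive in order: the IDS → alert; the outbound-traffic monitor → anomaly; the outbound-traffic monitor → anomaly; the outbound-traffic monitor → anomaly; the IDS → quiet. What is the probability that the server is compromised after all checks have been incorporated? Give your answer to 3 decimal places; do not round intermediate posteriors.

0.826

Apply Bayes' rule sequentially, carrying P(compromised) forward.
After the IDS='alert': P(compromised) = 0.85·0.4000 / (0.85·0.4000 + 0.65·0.6000) ≈ 0.4658
After the outbound-traffic monitor='anomaly': P(compromised) = 0.35·0.4658 / (0.35·0.4658 + 0.15·0.5342) ≈ 0.6704
After the outbound-traffic monitor='anomaly': P(compromised) = 0.35·0.6704 / (0.35·0.6704 + 0.15·0.3296) ≈ 0.8260
After the outbound-traffic monitor='anomaly': P(compromised) = 0.35·0.8260 / (0.35·0.8260 + 0.15·0.1740) ≈ 0.9172
After the IDS='quiet': P(compromised) = 0.15·0.9172 / (0.15·0.9172 + 0.35·0.0828) ≈ 0.8260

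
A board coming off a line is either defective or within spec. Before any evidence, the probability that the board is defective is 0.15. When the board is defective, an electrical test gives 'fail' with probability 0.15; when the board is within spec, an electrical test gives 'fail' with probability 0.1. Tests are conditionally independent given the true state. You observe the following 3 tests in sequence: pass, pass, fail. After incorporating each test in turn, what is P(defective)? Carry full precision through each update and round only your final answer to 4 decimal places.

After 'pass': P(defective) = 0.85·0.1500 / (0.85·0.1500 + 0.9·0.8500) ≈ 0.1429
After 'pass': P(defective) = 0.85·0.1429 / (0.85·0.1429 + 0.9·0.8571) ≈ 0.1360
After 'fail': P(defective) = 0.15·0.1360 / (0.15·0.1360 + 0.1·0.8640) ≈ 0.1910

0.1910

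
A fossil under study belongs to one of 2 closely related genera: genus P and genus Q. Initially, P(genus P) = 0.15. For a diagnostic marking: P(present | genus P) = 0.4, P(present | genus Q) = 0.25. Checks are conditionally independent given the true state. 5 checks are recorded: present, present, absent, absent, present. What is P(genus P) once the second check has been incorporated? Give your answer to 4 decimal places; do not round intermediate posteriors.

After 'present': P(genus P) = 0.4·0.1500 / (0.4·0.1500 + 0.25·0.8500) ≈ 0.2202
After 'present': P(genus P) = 0.4·0.2202 / (0.4·0.2202 + 0.25·0.7798) ≈ 0.3112

0.3112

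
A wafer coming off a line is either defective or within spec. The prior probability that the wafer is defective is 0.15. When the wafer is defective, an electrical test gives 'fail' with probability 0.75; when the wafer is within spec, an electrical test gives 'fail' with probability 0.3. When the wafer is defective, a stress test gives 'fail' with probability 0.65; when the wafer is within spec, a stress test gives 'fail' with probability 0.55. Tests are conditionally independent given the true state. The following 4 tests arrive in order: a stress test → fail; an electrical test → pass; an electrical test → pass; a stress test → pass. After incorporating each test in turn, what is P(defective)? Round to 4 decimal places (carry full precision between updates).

After a stress test='fail': P(defective) = 0.65·0.1500 / (0.65·0.1500 + 0.55·0.8500) ≈ 0.1726
After an electrical test='pass': P(defective) = 0.25·0.1726 / (0.25·0.1726 + 0.7·0.8274) ≈ 0.0693
After an electrical test='pass': P(defective) = 0.25·0.0693 / (0.25·0.0693 + 0.7·0.9307) ≈ 0.0259
After a stress test='pass': P(defective) = 0.35·0.0259 / (0.35·0.0259 + 0.45·0.9741) ≈ 0.0203

0.0203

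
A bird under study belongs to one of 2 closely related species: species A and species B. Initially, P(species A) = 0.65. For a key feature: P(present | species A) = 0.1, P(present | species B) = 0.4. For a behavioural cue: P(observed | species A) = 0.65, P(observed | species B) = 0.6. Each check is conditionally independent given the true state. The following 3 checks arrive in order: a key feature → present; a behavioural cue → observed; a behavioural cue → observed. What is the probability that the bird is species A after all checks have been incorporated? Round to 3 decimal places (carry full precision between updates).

After a key feature='present': P(species A) = 0.1·0.6500 / (0.1·0.6500 + 0.4·0.3500) ≈ 0.3171
After a behavioural cue='observed': P(species A) = 0.65·0.3171 / (0.65·0.3171 + 0.6·0.6829) ≈ 0.3347
After a behavioural cue='observed': P(species A) = 0.65·0.3347 / (0.65·0.3347 + 0.6·0.6653) ≈ 0.3527

0.353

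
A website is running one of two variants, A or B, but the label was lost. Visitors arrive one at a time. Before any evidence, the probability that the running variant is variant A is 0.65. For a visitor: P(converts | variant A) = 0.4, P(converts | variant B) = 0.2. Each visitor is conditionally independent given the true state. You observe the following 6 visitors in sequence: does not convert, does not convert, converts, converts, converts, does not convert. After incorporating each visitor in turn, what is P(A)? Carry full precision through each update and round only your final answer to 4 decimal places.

After 'does not convert': P(A) = 0.6·0.6500 / (0.6·0.6500 + 0.8·0.3500) ≈ 0.5821
After 'does not convert': P(A) = 0.6·0.5821 / (0.6·0.5821 + 0.8·0.4179) ≈ 0.5109
After 'converts': P(A) = 0.4·0.5109 / (0.4·0.5109 + 0.2·0.4891) ≈ 0.6763
After 'converts': P(A) = 0.4·0.6763 / (0.4·0.6763 + 0.2·0.3237) ≈ 0.8069
After 'converts': P(A) = 0.4·0.8069 / (0.4·0.8069 + 0.2·0.1931) ≈ 0.8931
After 'does not convert': P(A) = 0.6·0.8931 / (0.6·0.8931 + 0.8·0.1069) ≈ 0.8624

0.8624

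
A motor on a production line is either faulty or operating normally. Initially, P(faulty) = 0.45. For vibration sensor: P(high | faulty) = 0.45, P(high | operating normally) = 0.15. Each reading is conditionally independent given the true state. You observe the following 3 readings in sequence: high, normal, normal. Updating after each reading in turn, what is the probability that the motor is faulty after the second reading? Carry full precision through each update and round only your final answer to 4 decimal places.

0.6136

After 'high': P(faulty) = 0.45·0.4500 / (0.45·0.4500 + 0.15·0.5500) ≈ 0.7105
After 'normal': P(faulty) = 0.55·0.7105 / (0.55·0.7105 + 0.85·0.2895) ≈ 0.6136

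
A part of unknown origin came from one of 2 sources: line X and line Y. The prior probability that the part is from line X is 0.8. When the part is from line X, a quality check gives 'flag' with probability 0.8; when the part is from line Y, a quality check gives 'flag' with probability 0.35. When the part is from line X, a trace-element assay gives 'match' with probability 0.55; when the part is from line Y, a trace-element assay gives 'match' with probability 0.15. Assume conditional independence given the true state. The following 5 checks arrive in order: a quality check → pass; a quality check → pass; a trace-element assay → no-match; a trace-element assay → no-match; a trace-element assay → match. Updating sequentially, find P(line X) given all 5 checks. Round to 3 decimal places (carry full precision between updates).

0.280

After a quality check='pass': P(line X) = 0.2·0.8000 / (0.2·0.8000 + 0.65·0.2000) ≈ 0.5517
After a quality check='pass': P(line X) = 0.2·0.5517 / (0.2·0.5517 + 0.65·0.4483) ≈ 0.2747
After a trace-element assay='no-match': P(line X) = 0.45·0.2747 / (0.45·0.2747 + 0.85·0.7253) ≈ 0.1670
After a trace-element assay='no-match': P(line X) = 0.45·0.1670 / (0.45·0.1670 + 0.85·0.8330) ≈ 0.0960
After a trace-element assay='match': P(line X) = 0.55·0.0960 / (0.55·0.0960 + 0.15·0.9040) ≈ 0.2802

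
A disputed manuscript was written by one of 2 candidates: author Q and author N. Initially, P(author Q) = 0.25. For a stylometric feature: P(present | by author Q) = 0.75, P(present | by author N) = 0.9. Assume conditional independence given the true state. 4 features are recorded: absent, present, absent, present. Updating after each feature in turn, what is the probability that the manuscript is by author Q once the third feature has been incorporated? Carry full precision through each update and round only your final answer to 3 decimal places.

Apply Bayes' rule sequentially, carrying P(author Q) forward.
After 'absent': P(author Q) = 0.25·0.2500 / (0.25·0.2500 + 0.1·0.7500) ≈ 0.4545
After 'present': P(author Q) = 0.75·0.4545 / (0.75·0.4545 + 0.9·0.5455) ≈ 0.4098
After 'absent': P(author Q) = 0.25·0.4098 / (0.25·0.4098 + 0.1·0.5902) ≈ 0.6345

0.635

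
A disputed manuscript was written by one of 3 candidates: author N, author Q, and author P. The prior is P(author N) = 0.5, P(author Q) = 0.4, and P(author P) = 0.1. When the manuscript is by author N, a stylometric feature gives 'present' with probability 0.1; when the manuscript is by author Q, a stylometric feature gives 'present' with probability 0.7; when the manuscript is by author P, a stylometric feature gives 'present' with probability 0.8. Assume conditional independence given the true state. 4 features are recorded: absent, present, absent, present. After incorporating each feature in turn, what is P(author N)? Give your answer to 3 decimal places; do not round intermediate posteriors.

After 'absent': normaliser = 0.9·0.5000 + 0.3·0.4000 + 0.2·0.1000; P(author N) ≈ 0.7627, P(author Q) ≈ 0.2034, P(author P) ≈ 0.0339
After 'present': normaliser = 0.1·0.7627 + 0.7·0.2034 + 0.8·0.0339; P(author N) ≈ 0.3103, P(author Q) ≈ 0.5793, P(author P) ≈ 0.1103
After 'absent': normaliser = 0.9·0.3103 + 0.3·0.5793 + 0.2·0.1103; P(author N) ≈ 0.5878, P(author Q) ≈ 0.3657, P(author P) ≈ 0.0464
After 'present': normaliser = 0.1·0.5878 + 0.7·0.3657 + 0.8·0.0464; P(author N) ≈ 0.1670, P(author Q) ≈ 0.7274, P(author P) ≈ 0.1056

0.167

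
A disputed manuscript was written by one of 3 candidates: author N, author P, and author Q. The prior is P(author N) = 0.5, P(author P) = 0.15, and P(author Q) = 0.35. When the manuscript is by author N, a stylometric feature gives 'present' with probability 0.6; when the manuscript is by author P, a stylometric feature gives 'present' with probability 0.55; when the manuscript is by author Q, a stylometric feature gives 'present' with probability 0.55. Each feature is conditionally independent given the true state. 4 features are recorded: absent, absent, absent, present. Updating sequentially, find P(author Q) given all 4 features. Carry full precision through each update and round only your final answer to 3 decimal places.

After 'absent': normaliser = 0.4·0.5000 + 0.45·0.1500 + 0.45·0.3500; P(author N) ≈ 0.4706, P(author P) ≈ 0.1588, P(author Q) ≈ 0.3706
After 'absent': normaliser = 0.4·0.4706 + 0.45·0.1588 + 0.45·0.3706; P(author N) ≈ 0.4414, P(author P) ≈ 0.1676, P(author Q) ≈ 0.3910
After 'absent': normaliser = 0.4·0.4414 + 0.45·0.1676 + 0.45·0.3910; P(author N) ≈ 0.4126, P(author P) ≈ 0.1762, P(author Q) ≈ 0.4112
After 'present': normaliser = 0.6·0.4126 + 0.55·0.1762 + 0.55·0.4112; P(author N) ≈ 0.4338, P(author P) ≈ 0.1699, P(author Q) ≈ 0.3963

0.396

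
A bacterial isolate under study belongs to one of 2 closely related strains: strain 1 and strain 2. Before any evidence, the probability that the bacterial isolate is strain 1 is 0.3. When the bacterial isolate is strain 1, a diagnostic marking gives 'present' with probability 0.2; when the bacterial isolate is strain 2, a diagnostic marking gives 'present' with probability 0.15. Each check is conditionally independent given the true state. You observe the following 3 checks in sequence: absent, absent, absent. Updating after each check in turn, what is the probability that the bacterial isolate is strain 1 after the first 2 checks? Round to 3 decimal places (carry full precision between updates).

Apply Bayes' rule sequentially, carrying P(strain 1) forward.
After 'absent': P(strain 1) = 0.8·0.3000 / (0.8·0.3000 + 0.85·0.7000) ≈ 0.2874
After 'absent': P(strain 1) = 0.8·0.2874 / (0.8·0.2874 + 0.85·0.7126) ≈ 0.2752

0.275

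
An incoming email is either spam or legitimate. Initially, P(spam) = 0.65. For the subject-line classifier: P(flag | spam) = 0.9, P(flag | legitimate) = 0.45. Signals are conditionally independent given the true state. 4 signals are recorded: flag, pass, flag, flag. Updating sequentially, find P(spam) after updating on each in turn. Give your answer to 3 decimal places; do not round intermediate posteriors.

0.730

After 'flag': P(spam) = 0.9·0.6500 / (0.9·0.6500 + 0.45·0.3500) ≈ 0.7879
After 'pass': P(spam) = 0.1·0.7879 / (0.1·0.7879 + 0.55·0.2121) ≈ 0.4031
After 'flag': P(spam) = 0.9·0.4031 / (0.9·0.4031 + 0.45·0.5969) ≈ 0.5746
After 'flag': P(spam) = 0.9·0.5746 / (0.9·0.5746 + 0.45·0.4254) ≈ 0.7298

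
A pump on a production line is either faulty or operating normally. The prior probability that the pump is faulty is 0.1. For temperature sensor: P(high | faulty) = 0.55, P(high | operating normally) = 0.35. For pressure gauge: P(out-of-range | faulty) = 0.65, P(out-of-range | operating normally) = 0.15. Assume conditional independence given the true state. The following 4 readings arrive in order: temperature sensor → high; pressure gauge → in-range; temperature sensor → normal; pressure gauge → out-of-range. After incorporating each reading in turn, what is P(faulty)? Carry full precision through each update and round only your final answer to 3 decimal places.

After temperature sensor='high': P(faulty) = 0.55·0.1000 / (0.55·0.1000 + 0.35·0.9000) ≈ 0.1486
After pressure gauge='in-range': P(faulty) = 0.35·0.1486 / (0.35·0.1486 + 0.85·0.8514) ≈ 0.0671
After temperature sensor='normal': P(faulty) = 0.45·0.0671 / (0.45·0.0671 + 0.65·0.9329) ≈ 0.0474
After pressure gauge='out-of-range': P(faulty) = 0.65·0.0474 / (0.65·0.0474 + 0.15·0.9526) ≈ 0.1774

0.177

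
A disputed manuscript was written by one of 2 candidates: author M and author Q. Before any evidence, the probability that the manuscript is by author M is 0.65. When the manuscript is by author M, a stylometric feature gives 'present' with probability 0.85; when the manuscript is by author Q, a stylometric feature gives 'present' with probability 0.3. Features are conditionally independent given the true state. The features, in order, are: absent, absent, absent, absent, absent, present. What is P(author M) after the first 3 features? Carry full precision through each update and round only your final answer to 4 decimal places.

After 'absent': P(author M) = 0.15·0.6500 / (0.15·0.6500 + 0.7·0.3500) ≈ 0.2847
After 'absent': P(author M) = 0.15·0.2847 / (0.15·0.2847 + 0.7·0.7153) ≈ 0.0786
After 'absent': P(author M) = 0.15·0.0786 / (0.15·0.0786 + 0.7·0.9214) ≈ 0.0179

0.0179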